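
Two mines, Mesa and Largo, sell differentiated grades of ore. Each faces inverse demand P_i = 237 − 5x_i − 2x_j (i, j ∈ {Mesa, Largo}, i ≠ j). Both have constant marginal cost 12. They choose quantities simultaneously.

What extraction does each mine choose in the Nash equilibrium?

Mine Mesa's profit: π = x_{Mesa}(237 − 5x_{Mesa} − 2x_{Largo}) − 12x_{Mesa}.
∂π/∂x_{Mesa} = 225 − 10x_{Mesa} − 2x_{Largo} = 0 ⇒ x_{Mesa} = 22.5 − 0.2x_{Largo}.
By symmetry x_{Largo} = x_{Mesa}; substituting into the reaction function, 1.2x_{Mesa} = 22.5 and x_{Mesa} = 18.75.

18.75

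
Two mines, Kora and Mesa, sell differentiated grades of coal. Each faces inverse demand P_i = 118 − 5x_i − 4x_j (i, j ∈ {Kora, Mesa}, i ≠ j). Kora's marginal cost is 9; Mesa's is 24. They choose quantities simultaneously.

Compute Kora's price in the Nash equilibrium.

51.5

Mine Kora's profit: π = x_{Kora}(118 − 5x_{Kora} − 4x_{Mesa}) − 9x_{Kora}.
∂π/∂x_{Kora} = 109 − 10x_{Kora} − 4x_{Mesa} = 0 ⇒ x_{Kora} = 10.9 − 0.4x_{Mesa}.
Similarly x_{Mesa} = 9.4 − 0.4x_{Kora}.
Substituting the second reaction function into the first: x_{Kora} = 10.9 − 0.4(9.4 − 0.4x_{Kora}), which gives 0.84x_{Kora} = 7.14 ⇒ x_{Kora} = 8.5.
Then x_{Mesa} = 9.4 − 0.4·8.5 = 6.
P_{Kora} = 118 − 5·8.5 − 4·6 = 51.5.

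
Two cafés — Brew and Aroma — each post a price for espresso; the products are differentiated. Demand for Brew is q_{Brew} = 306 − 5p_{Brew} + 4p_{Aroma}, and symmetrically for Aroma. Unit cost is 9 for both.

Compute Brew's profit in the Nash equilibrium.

Brew's profit: π = (p_{Brew} − 9)(306 − 5p_{Brew} + 4p_{Aroma}).
∂π/∂p_{Brew} = 351 − 10p_{Brew} + 4p_{Aroma} = 0 ⇒ p_{Brew} = 35.1 + 0.4p_{Aroma}.
Setting p_{Brew} = p_{Aroma} in the reaction function: p_{Brew} = 35.1 + 0.4p_{Brew}, so p_{Brew} = 35.1 / 0.6 = 58.5.
q_{Brew} = 306 − 5·58.5 + 4·58.5 = 247.5.
Profit = (58.5 − 9)·247.5 = 12251.25.

12251.25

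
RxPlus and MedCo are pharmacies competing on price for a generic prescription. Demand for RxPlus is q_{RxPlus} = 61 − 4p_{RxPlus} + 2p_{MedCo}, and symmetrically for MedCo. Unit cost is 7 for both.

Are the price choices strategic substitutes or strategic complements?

strategic complements

RxPlus's profit: π = (p_{RxPlus} − 7)(61 − 4p_{RxPlus} + 2p_{MedCo}).
∂π/∂p_{RxPlus} = 89 − 8p_{RxPlus} + 2p_{MedCo} = 0 ⇒ p_{RxPlus} = 11.125 + 0.25p_{MedCo}.
The best-response slope dp_{RxPlus}/dp_{MedCo} = 0.25 > 0: the reaction function is upward-sloping, so the choices are strategic complements.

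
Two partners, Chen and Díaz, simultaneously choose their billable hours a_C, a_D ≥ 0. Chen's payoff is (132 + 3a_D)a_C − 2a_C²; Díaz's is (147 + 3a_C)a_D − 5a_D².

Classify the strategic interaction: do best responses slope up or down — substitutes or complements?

Expanding Chen's payoff: 132a_C + 3a_Da_C − 2a_C².
∂π/∂a_C = 132 + 3a_D − 4a_C = 0, so a_C = 33 + 0.75a_D.
The best-response slope da_C/da_D = 0.75 > 0: the reaction function is upward-sloping, so the choices are strategic complements.

strategic complements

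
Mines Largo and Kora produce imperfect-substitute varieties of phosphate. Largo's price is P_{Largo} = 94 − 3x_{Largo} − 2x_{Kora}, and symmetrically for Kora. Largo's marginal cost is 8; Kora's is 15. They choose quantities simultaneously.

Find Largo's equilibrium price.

41.5625

Mine Largo's profit: π = x_{Largo}(94 − 3x_{Largo} − 2x_{Kora}) − 8x_{Largo}.
∂π/∂x_{Largo} = 86 − 6x_{Largo} − 2x_{Kora} = 0 ⇒ x_{Largo} = 43/3 − (1/3)x_{Kora}.
Similarly x_{Kora} = 79/6 − (1/3)x_{Largo}.
Substituting the second reaction function into the first: x_{Largo} = 43/3 − (1/3)(79/6 − (1/3)x_{Largo}), which gives (8/9)x_{Largo} = 179/18 ⇒ x_{Largo} = 11.1875.
Then x_{Kora} = 79/6 − (1/3)·11.1875 = 9.4375.
P_{Largo} = 94 − 3·11.1875 − 2·9.4375 = 41.5625.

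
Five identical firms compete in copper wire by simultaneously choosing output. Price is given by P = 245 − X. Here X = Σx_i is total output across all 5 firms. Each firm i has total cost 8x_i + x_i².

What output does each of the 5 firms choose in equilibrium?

A representative firm's profit is π_i = x_i(245 − X) − 8x_i − x_i², with X = x_i + Σ_{j≠i} x_j.
First-order condition: 237 − 4x_i − Σ_{j≠i} x_j = 0.
In a symmetric equilibrium every firm chooses the same x, so Σ_{j≠i} x_j = 4x. The condition becomes 237 − 8x = 0, giving x = 237/8 = 29.625.

29.625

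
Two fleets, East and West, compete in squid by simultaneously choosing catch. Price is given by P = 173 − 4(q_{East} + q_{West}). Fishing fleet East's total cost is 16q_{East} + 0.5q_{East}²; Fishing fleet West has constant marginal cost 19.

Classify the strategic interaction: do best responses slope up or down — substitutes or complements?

strategic substitutes

Fishing fleet East's profit: π = q_{East}(173 − 4(q_{East} + q_{West})) − 16q_{East} − 0.5q_{East}².
∂π/∂q_{East} = 157 − 9q_{East} − 4q_{West} = 0, so q_{East} = 157/9 − (4/9)q_{West}.
The best-response slope dq_{East}/dq_{West} = −4/9 < 0: the reaction function is downward-sloping, so the choices are strategic substitutes.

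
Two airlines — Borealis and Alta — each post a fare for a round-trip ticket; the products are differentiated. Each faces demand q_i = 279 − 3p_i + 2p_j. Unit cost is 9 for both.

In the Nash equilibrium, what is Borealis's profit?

13668.75

Borealis's profit: π = (p_{Borealis} − 9)(279 − 3p_{Borealis} + 2p_{Alta}).
∂π/∂p_{Borealis} = 306 − 6p_{Borealis} + 2p_{Alta} = 0 ⇒ p_{Borealis} = 51 + (1/3)p_{Alta}.
Setting p_{Borealis} = p_{Alta} in the reaction function: p_{Borealis} = 51 + (1/3)p_{Borealis}, so p_{Borealis} = 51 / (2/3) = 76.5.
q_{Borealis} = 279 − 3·76.5 + 2·76.5 = 202.5.
Profit = (76.5 − 9)·202.5 = 13668.75.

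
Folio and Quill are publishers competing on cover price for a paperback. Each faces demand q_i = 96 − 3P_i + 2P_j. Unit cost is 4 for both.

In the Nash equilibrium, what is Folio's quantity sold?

Folio's profit: π = (P_{Folio} − 4)(96 − 3P_{Folio} + 2P_{Quill}).
∂π/∂P_{Folio} = 108 − 6P_{Folio} + 2P_{Quill} = 0 ⇒ P_{Folio} = 18 + (1/3)P_{Quill}.
The game is symmetric, so in equilibrium P_{Quill} = P_{Folio}: the reaction function gives (2/3)P_{Folio} = 18, hence P_{Folio} = 27.
q_{Folio} = 96 − 3·27 + 2·27 = 69.

69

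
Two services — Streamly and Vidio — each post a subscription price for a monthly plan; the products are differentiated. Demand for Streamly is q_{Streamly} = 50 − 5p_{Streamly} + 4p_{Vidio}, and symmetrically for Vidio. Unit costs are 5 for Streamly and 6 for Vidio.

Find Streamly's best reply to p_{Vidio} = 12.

12.3

Streamly's profit: π = (p_{Streamly} − 5)(50 − 5p_{Streamly} + 4p_{Vidio}).
∂π/∂p_{Streamly} = 75 − 10p_{Streamly} + 4p_{Vidio} = 0 ⇒ p_{Streamly} = 7.5 + 0.4p_{Vidio}.
At p_{Vidio} = 12: p_{Streamly} = 7.5 + 0.4·12 = 12.3.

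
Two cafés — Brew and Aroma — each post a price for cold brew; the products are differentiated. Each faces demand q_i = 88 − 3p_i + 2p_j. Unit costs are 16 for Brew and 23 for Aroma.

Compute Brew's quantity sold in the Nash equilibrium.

Brew's profit: π = (p_{Brew} − 16)(88 − 3p_{Brew} + 2p_{Aroma}).
∂π/∂p_{Brew} = 136 − 6p_{Brew} + 2p_{Aroma} = 0 ⇒ p_{Brew} = 68/3 + (1/3)p_{Aroma}.
Similarly p_{Aroma} = 157/6 + (1/3)p_{Brew}.
Substituting the second reaction function into the first: p_{Brew} = 68/3 + (1/3)(157/6 + (1/3)p_{Brew}), which gives (8/9)p_{Brew} = 565/18 ⇒ p_{Brew} = 35.3125.
Then p_{Aroma} = 157/6 + (1/3)·35.3125 = 37.9375.
q_{Brew} = 88 − 3·35.3125 + 2·37.9375 = 57.9375.

57.9375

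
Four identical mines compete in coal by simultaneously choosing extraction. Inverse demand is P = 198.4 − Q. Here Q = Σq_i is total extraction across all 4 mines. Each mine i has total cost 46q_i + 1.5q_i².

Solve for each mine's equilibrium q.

A representative mine's profit is π_i = q_i(198.4 − Q) − 46q_i − 1.5q_i², with Q = q_i + Σ_{j≠i} q_j.
First-order condition: 152.4 − 5q_i − Σ_{j≠i} q_j = 0.
In a symmetric equilibrium every mine chooses the same q, so Σ_{j≠i} q_j = 3q. The condition becomes 152.4 − 8q = 0, giving q = 152.4/8 = 19.05.

19.05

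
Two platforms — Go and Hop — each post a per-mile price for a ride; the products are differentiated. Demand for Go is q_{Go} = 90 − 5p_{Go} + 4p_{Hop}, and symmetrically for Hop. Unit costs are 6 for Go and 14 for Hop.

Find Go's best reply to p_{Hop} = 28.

23.2

Go's profit: π = (p_{Go} − 6)(90 − 5p_{Go} + 4p_{Hop}).
∂π/∂p_{Go} = 120 − 10p_{Go} + 4p_{Hop} = 0 ⇒ p_{Go} = 12 + 0.4p_{Hop}.
At p_{Hop} = 28: p_{Go} = 12 + 0.4·28 = 23.2.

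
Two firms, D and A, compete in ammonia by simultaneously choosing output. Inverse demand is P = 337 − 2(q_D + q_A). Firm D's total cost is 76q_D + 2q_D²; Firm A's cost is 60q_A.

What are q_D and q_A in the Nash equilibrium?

17.5, 60.5

Firm D's profit: π = q_D(337 − 2(q_D + q_A)) − 76q_D − 2q_D².
∂π/∂q_D = 261 − 8q_D − 2q_A = 0, so q_D = 32.625 − 0.25q_A.
For A: ∂π/∂q_A = 277 − 4q_A − 2q_D = 0 ⇒ q_A = 69.25 − 0.5q_D.
Solving the two reaction functions simultaneously: (1 − (−0.25)(−0.5))q_D = 32.625 − 0.25·69.25, so 0.875q_D = 15.3125 and q_D = 17.5.
Then q_A = 69.25 − 0.5·17.5 = 60.5.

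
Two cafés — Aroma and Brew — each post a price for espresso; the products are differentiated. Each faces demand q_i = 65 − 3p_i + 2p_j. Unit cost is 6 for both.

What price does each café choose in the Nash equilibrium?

20.75

Aroma's profit: π = (p_{Aroma} − 6)(65 − 3p_{Aroma} + 2p_{Brew}).
∂π/∂p_{Aroma} = 83 − 6p_{Aroma} + 2p_{Brew} = 0 ⇒ p_{Aroma} = 83/6 + (1/3)p_{Brew}.
By symmetry p_{Brew} = p_{Aroma}; substituting into the reaction function, (2/3)p_{Aroma} = 83/6 and p_{Aroma} = 20.75.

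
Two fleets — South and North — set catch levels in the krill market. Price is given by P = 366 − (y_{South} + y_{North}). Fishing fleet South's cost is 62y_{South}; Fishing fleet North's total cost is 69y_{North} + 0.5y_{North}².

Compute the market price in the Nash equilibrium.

185

Fishing fleet South's profit: π = y_{South}(366 − (y_{South} + y_{North})) − 62y_{South}.
∂π/∂y_{South} = 304 − 2y_{South} − y_{North} = 0, so y_{South} = 152 − 0.5y_{North}.
For North: ∂π/∂y_{North} = 297 − 3y_{North} − y_{South} = 0 ⇒ y_{North} = 99 − (1/3)y_{South}.
Plugging y_{North} into South's best response: y_{South} = 152 − 0.5(99 − (1/3)y_{South}) ⇒ (5/6)y_{South} = 102.5, so y_{South} = 123.
Then y_{North} = 99 − (1/3)·123 = 58.
Equilibrium price: P = 366 − 181 = 185.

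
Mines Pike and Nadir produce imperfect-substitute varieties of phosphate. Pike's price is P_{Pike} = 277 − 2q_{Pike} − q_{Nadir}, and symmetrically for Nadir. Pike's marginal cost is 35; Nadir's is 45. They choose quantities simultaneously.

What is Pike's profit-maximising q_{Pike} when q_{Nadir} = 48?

48.5

Mine Pike's profit: π = q_{Pike}(277 − 2q_{Pike} − q_{Nadir}) − 35q_{Pike}.
∂π/∂q_{Pike} = 242 − 4q_{Pike} − q_{Nadir} = 0 ⇒ q_{Pike} = 60.5 − 0.25q_{Nadir}.
At q_{Nadir} = 48: q_{Pike} = 60.5 − 0.25·48 = 48.5.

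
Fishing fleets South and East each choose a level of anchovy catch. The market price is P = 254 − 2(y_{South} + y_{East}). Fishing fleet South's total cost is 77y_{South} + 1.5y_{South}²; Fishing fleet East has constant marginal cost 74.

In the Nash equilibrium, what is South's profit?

735.875

Fishing fleet South's profit: π = y_{South}(254 − 2(y_{South} + y_{East})) − 77y_{South} − 1.5y_{South}².
∂π/∂y_{South} = 177 − 7y_{South} − 2y_{East} = 0, so y_{South} = 177/7 − (2/7)y_{East}.
For East: ∂π/∂y_{East} = 180 − 4y_{East} − 2y_{South} = 0 ⇒ y_{East} = 45 − 0.5y_{South}.
Substituting the second reaction function into the first: y_{South} = 177/7 − (2/7)(45 − 0.5y_{South}), which gives (6/7)y_{South} = 87/7 ⇒ y_{South} = 14.5.
Then y_{East} = 45 − 0.5·14.5 = 37.75.
Price P = 254 − 2·52.25 = 149.5.
South's profit: (149.5 − 77)·14.5 − 1.5(14.5)² = 735.875.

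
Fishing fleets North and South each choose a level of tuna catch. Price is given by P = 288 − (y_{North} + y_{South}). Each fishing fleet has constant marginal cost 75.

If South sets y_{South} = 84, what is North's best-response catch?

Fishing fleet North's profit: π = y_{North}(288 − (y_{North} + y_{South})) − 75y_{North}.
∂π/∂y_{North} = 213 − 2y_{North} − y_{South} = 0, so y_{North} = 106.5 − 0.5y_{South}.
At y_{South} = 84: y_{North} = 106.5 − 0.5·84 = 64.5.

64.5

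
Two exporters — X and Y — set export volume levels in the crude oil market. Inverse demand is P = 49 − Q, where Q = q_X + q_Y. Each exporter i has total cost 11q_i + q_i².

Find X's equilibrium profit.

115.52

Exporter X's profit: π = q_X(49 − (q_X + q_Y)) − 11q_X − q_X².
∂π/∂q_X = 38 − 4q_X − q_Y = 0, so q_X = 9.5 − 0.25q_Y.
By symmetry q_Y = q_X; substituting into the reaction function, 1.25q_X = 9.5 and q_X = 7.6.
Price P = 49 − 15.2 = 33.8.
X's profit: (33.8 − 11)·7.6 − (7.6)² = 115.52.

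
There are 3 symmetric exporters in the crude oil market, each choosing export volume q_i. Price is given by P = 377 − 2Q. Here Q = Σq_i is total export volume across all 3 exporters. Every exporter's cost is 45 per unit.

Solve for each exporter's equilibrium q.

A representative exporter's profit is π_i = q_i(377 − 2Q) − 45q_i, with Q = q_i + Σ_{j≠i} q_j.
First-order condition: 332 − 4q_i − 2Σ_{j≠i} q_j = 0.
In a symmetric equilibrium every exporter chooses the same q, so Σ_{j≠i} q_j = 2q. The condition becomes 332 − 8q = 0, giving q = 332/8 = 41.5.

41.5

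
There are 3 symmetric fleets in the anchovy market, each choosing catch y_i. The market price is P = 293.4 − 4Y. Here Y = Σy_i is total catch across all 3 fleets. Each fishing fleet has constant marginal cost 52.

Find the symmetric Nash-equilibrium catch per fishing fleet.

15.0875

A representative fishing fleet's profit is π_i = y_i(293.4 − 4Y) − 52y_i, with Y = y_i + Σ_{j≠i} y_j.
First-order condition: 241.4 − 8y_i − 4Σ_{j≠i} y_j = 0.
With identical fishing fleets, set every y_j = y: then 241.4 − 8y − 8y = 0, i.e. y = 241.4/16 = 15.0875.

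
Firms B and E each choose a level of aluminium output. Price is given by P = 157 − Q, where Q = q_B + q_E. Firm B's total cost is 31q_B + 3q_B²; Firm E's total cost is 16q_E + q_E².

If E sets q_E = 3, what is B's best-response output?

15.375

Firm B's profit: π = q_B(157 − (q_B + q_E)) − 31q_B − 3q_B².
∂π/∂q_B = 126 − 8q_B − q_E = 0, so q_B = 15.75 − 0.125q_E.
At q_E = 3: q_B = 15.75 − 0.125·3 = 15.375.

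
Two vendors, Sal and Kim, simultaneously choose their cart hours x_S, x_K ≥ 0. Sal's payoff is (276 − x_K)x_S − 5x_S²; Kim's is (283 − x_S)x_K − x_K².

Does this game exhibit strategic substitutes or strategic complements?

Expanding Sal's payoff: 276x_S − x_Kx_S − 5x_S².
∂π/∂x_S = 276 − x_K − 10x_S = 0, so x_S = 27.6 − 0.1x_K.
The best-response slope dx_S/dx_K = −0.1 < 0: the reaction function is downward-sloping, so the choices are strategic substitutes.

strategic substitutes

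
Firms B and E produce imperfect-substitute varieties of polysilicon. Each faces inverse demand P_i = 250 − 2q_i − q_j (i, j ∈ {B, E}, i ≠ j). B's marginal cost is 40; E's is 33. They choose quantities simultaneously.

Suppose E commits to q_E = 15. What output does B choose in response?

Firm B's profit: π = q_B(250 − 2q_B − q_E) − 40q_B.
∂π/∂q_B = 210 − 4q_B − q_E = 0 ⇒ q_B = 52.5 − 0.25q_E.
At q_E = 15: q_B = 52.5 − 0.25·15 = 48.75.

48.75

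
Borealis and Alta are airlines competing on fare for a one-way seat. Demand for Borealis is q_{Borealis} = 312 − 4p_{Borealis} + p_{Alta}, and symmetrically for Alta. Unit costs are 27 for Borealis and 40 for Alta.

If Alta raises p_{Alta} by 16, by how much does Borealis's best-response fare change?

Borealis's profit: π = (p_{Borealis} − 27)(312 − 4p_{Borealis} + p_{Alta}).
∂π/∂p_{Borealis} = 420 − 8p_{Borealis} + p_{Alta} = 0 ⇒ p_{Borealis} = 52.5 + 0.125p_{Alta}.
The reaction-function slope is 0.125, so a 16-unit rise in p_{Alta} moves p_{Borealis} by 0.125 × 16 = 2. Borealis's best response rises — the actions are strategic complements.

2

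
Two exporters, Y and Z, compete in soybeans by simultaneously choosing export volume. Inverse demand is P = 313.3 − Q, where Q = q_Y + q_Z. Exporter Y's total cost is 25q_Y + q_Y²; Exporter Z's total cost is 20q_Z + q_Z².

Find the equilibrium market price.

196.98

Exporter Y's profit: π = q_Y(313.3 − (q_Y + q_Z)) − 25q_Y − q_Y².
∂π/∂q_Y = 288.3 − 4q_Y − q_Z = 0, so q_Y = 72.075 − 0.25q_Z.
By the same steps for Z: q_Z = 73.325 − 0.25q_Y.
Substituting the second reaction function into the first: q_Y = 72.075 − 0.25(73.325 − 0.25q_Y), which gives 0.9375q_Y = 8599/160 ⇒ q_Y = 8599/150.
Then q_Z = 73.325 − 0.25·(8599/150) = 8849/150.
Equilibrium price: P = 313.3 − 116.32 = 196.98.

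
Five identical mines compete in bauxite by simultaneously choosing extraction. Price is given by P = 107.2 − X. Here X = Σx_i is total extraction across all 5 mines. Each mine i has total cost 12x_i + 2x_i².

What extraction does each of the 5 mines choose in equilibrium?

9.52

A representative mine's profit is π_i = x_i(107.2 − X) − 12x_i − 2x_i², with X = x_i + Σ_{j≠i} x_j.
First-order condition: 95.2 − 6x_i − Σ_{j≠i} x_j = 0.
Imposing symmetry (x_j = x for all j) turns Σ_{j≠i} x_j into 4x, so 95.2 = 10x and x = 9.52.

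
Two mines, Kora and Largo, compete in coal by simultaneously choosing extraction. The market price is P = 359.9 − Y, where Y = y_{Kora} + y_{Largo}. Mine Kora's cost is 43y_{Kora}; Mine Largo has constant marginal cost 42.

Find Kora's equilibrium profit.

11088.09

Mine Kora's profit: π = y_{Kora}(359.9 − (y_{Kora} + y_{Largo})) − 43y_{Kora}.
∂π/∂y_{Kora} = 316.9 − 2y_{Kora} − y_{Largo} = 0, so y_{Kora} = 158.45 − 0.5y_{Largo}.
By the same steps for Largo: y_{Largo} = 158.95 − 0.5y_{Kora}.
Plugging y_{Largo} into Kora's best response: y_{Kora} = 158.45 − 0.5(158.95 − 0.5y_{Kora}) ⇒ 0.75y_{Kora} = 78.975, so y_{Kora} = 105.3.
Then y_{Largo} = 158.95 − 0.5·105.3 = 106.3.
Price P = 359.9 − 211.6 = 148.3.
Kora's profit: (148.3 − 43)·105.3 = 11088.09.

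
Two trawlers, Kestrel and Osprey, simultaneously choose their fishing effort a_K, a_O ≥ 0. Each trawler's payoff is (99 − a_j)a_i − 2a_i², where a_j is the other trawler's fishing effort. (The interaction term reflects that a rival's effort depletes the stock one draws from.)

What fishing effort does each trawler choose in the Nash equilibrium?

19.8

Kestrel's payoff is (99 − a_O)a_K − 2a_K².
∂π/∂a_K = 99 − a_O − 4a_K = 0, so a_K = 24.75 − 0.25a_O.
By symmetry a_O = a_K; substituting into the reaction function, 1.25a_K = 24.75 and a_K = 19.8.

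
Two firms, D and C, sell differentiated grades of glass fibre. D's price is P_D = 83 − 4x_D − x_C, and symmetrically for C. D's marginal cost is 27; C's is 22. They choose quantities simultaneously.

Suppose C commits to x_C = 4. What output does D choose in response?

Firm D's profit: π = x_D(83 − 4x_D − x_C) − 27x_D.
∂π/∂x_D = 56 − 8x_D − x_C = 0 ⇒ x_D = 7 − 0.125x_C.
At x_C = 4: x_D = 7 − 0.125·4 = 6.5.

6.5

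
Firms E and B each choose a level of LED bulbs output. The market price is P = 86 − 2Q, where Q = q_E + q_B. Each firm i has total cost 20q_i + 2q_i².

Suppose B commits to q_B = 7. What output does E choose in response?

6.5

Firm E's profit: π = q_E(86 − 2(q_E + q_B)) − 20q_E − 2q_E².
∂π/∂q_E = 66 − 8q_E − 2q_B = 0, so q_E = 8.25 − 0.25q_B.
At q_B = 7: q_E = 8.25 − 0.25·7 = 6.5.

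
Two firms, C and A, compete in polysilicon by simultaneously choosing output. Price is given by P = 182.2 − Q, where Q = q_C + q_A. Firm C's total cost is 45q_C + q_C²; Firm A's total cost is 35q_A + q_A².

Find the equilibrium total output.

56.88

Firm C's profit: π = q_C(182.2 − (q_C + q_A)) − 45q_C − q_C².
∂π/∂q_C = 137.2 − 4q_C − q_A = 0, so q_C = 34.3 − 0.25q_A.
By the same steps for A: q_A = 36.8 − 0.25q_C.
Plugging q_A into C's best response: q_C = 34.3 − 0.25(36.8 − 0.25q_C) ⇒ 0.9375q_C = 25.1, so q_C = 2008/75.
Then q_A = 36.8 − 0.25·(2008/75) = 2258/75.
Total output: 2008/75 + 2258/75 = 56.88.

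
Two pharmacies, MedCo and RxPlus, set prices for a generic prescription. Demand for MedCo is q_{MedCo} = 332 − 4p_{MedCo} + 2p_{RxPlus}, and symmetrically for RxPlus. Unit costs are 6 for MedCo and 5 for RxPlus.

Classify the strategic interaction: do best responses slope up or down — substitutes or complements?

MedCo's profit: π = (p_{MedCo} − 6)(332 − 4p_{MedCo} + 2p_{RxPlus}).
∂π/∂p_{MedCo} = 356 − 8p_{MedCo} + 2p_{RxPlus} = 0 ⇒ p_{MedCo} = 44.5 + 0.25p_{RxPlus}.
The best-response slope dp_{MedCo}/dp_{RxPlus} = 0.25 > 0: the reaction function is upward-sloping, so the choices are strategic complements.

strategic complements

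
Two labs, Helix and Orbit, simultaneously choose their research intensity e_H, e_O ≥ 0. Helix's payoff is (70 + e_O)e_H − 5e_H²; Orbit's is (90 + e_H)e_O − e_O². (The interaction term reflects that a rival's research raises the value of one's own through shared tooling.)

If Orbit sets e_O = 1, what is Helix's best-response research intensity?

Expanding Helix's payoff: 70e_H + e_Oe_H − 5e_H².
∂π/∂e_H = 70 + e_O − 10e_H = 0, so e_H = 7 + 0.1e_O.
At e_O = 1: e_H = 7 + 0.1·1 = 7.1.

7.1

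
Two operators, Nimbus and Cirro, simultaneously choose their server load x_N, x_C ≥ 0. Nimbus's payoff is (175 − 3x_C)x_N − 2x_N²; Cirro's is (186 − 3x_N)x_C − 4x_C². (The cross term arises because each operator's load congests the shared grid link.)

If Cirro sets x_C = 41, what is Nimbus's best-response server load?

13

Expanding Nimbus's payoff: 175x_N − 3x_Cx_N − 2x_N².
∂π/∂x_N = 175 − 3x_C − 4x_N = 0, so x_N = 43.75 − 0.75x_C.
At x_C = 41: x_N = 43.75 − 0.75·41 = 13.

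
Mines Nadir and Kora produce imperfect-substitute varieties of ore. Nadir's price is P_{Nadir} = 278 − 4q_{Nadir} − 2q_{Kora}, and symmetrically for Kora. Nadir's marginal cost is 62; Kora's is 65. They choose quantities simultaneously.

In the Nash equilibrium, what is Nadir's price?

148.8

Mine Nadir's profit: π = q_{Nadir}(278 − 4q_{Nadir} − 2q_{Kora}) − 62q_{Nadir}.
∂π/∂q_{Nadir} = 216 − 8q_{Nadir} − 2q_{Kora} = 0 ⇒ q_{Nadir} = 27 − 0.25q_{Kora}.
Similarly q_{Kora} = 26.625 − 0.25q_{Nadir}.
Substituting the second reaction function into the first: q_{Nadir} = 27 − 0.25(26.625 − 0.25q_{Nadir}), which gives 0.9375q_{Nadir} = 651/32 ⇒ q_{Nadir} = 21.7.
Then q_{Kora} = 26.625 − 0.25·21.7 = 21.2.
P_{Nadir} = 278 − 4·21.7 − 2·21.2 = 148.8.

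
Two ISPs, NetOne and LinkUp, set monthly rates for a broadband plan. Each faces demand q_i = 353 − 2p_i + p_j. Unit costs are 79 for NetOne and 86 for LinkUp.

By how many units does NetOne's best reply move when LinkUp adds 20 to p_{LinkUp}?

5

NetOne's profit: π = (p_{NetOne} − 79)(353 − 2p_{NetOne} + p_{LinkUp}).
∂π/∂p_{NetOne} = 511 − 4p_{NetOne} + p_{LinkUp} = 0 ⇒ p_{NetOne} = 127.75 + 0.25p_{LinkUp}.
The reaction-function slope is 0.25, so a 20-unit rise in p_{LinkUp} moves p_{NetOne} by 0.25 × 20 = 5. NetOne's best response rises — the actions are strategic complements.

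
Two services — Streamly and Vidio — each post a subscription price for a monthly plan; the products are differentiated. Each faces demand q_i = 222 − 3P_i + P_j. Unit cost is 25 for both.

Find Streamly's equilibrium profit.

3550.08

Streamly's profit: π = (P_{Streamly} − 25)(222 − 3P_{Streamly} + P_{Vidio}).
∂π/∂P_{Streamly} = 297 − 6P_{Streamly} + P_{Vidio} = 0 ⇒ P_{Streamly} = 49.5 + (1/6)P_{Vidio}.
The game is symmetric, so in equilibrium P_{Vidio} = P_{Streamly}: the reaction function gives (5/6)P_{Streamly} = 49.5, hence P_{Streamly} = 59.4.
q_{Streamly} = 222 − 3·59.4 + 59.4 = 103.2.
Profit = (59.4 − 25)·103.2 = 3550.08.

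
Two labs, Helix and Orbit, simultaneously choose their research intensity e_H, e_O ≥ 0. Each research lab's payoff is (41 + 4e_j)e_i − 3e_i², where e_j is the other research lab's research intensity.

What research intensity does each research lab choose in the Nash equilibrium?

Helix's payoff is (41 + 4e_O)e_H − 3e_H².
∂π/∂e_H = 41 + 4e_O − 6e_H = 0, so e_H = 41/6 + (2/3)e_O.
By symmetry e_O = e_H; substituting into the reaction function, (1/3)e_H = 41/6 and e_H = 20.5.

20.5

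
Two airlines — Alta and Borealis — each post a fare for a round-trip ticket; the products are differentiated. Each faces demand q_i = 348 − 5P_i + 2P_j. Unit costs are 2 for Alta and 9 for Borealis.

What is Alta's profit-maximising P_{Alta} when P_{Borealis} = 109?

57.6

Alta's profit: π = (P_{Alta} − 2)(348 − 5P_{Alta} + 2P_{Borealis}).
∂π/∂P_{Alta} = 358 − 10P_{Alta} + 2P_{Borealis} = 0 ⇒ P_{Alta} = 35.8 + 0.2P_{Borealis}.
At P_{Borealis} = 109: P_{Alta} = 35.8 + 0.2·109 = 57.6.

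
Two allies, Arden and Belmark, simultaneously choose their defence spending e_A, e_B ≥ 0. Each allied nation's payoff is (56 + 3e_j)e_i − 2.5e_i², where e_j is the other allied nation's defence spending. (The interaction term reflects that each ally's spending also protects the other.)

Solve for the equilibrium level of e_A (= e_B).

28

Arden's payoff is (56 + 3e_B)e_A − 2.5e_A².
∂π/∂e_A = 56 + 3e_B − 5e_A = 0, so e_A = 11.2 + 0.6e_B.
Setting e_A = e_B in the reaction function: e_A = 11.2 + 0.6e_A, so e_A = 11.2 / 0.4 = 28.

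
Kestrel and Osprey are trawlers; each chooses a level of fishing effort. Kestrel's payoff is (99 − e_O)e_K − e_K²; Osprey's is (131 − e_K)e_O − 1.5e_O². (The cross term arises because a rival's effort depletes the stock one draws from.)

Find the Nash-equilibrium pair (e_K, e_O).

33.2, 32.6

Expanding Kestrel's payoff: 99e_K − e_Oe_K − e_K².
∂π/∂e_K = 99 − e_O − 2e_K = 0, so e_K = 49.5 − 0.5e_O.
Likewise for Osprey: e_O = 131/3 − (1/3)e_K.
Plugging e_O into Kestrel's best response: e_K = 49.5 − 0.5(131/3 − (1/3)e_K) ⇒ (5/6)e_K = 83/3, so e_K = 33.2.
Then e_O = 131/3 − (1/3)·33.2 = 32.6.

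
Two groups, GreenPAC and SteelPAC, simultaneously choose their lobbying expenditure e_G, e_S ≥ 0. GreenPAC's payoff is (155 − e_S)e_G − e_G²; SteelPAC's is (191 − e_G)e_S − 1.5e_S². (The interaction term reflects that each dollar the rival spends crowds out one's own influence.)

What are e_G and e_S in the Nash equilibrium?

54.8, 45.4

Expanding GreenPAC's payoff: 155e_G − e_Se_G − e_G².
∂π/∂e_G = 155 − e_S − 2e_G = 0, so e_G = 77.5 − 0.5e_S.
Likewise for SteelPAC: e_S = 191/3 − (1/3)e_G.
Substituting the second reaction function into the first: e_G = 77.5 − 0.5(191/3 − (1/3)e_G), which gives (5/6)e_G = 137/3 ⇒ e_G = 54.8.
Then e_S = 191/3 − (1/3)·54.8 = 45.4.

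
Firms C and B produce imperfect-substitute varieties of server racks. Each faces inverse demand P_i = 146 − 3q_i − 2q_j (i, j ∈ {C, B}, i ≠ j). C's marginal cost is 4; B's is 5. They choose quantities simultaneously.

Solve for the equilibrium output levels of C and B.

17.8125, 17.5625

Firm C's profit: π = q_C(146 − 3q_C − 2q_B) − 4q_C.
∂π/∂q_C = 142 − 6q_C − 2q_B = 0 ⇒ q_C = 71/3 − (1/3)q_B.
Similarly q_B = 23.5 − (1/3)q_C.
Solving the two reaction functions simultaneously: (1 − (−1/3)(−1/3))q_C = 71/3 − (1/3)·23.5, so (8/9)q_C = 95/6 and q_C = 17.8125.
Then q_B = 23.5 − (1/3)·17.8125 = 17.5625.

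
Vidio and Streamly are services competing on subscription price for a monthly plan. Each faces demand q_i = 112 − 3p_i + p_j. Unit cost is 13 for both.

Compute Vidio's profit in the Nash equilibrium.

Vidio's profit: π = (p_{Vidio} − 13)(112 − 3p_{Vidio} + p_{Streamly}).
∂π/∂p_{Vidio} = 151 − 6p_{Vidio} + p_{Streamly} = 0 ⇒ p_{Vidio} = 151/6 + (1/6)p_{Streamly}.
By symmetry p_{Streamly} = p_{Vidio}; substituting into the reaction function, (5/6)p_{Vidio} = 151/6 and p_{Vidio} = 30.2.
q_{Vidio} = 112 − 3·30.2 + 30.2 = 51.6.
Profit = (30.2 − 13)·51.6 = 887.52.

887.52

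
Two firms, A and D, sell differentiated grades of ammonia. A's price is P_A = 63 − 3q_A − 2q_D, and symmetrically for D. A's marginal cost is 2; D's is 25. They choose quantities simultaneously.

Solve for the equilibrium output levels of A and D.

9.0625, 3.3125

Firm A's profit: π = q_A(63 − 3q_A − 2q_D) − 2q_A.
∂π/∂q_A = 61 − 6q_A − 2q_D = 0 ⇒ q_A = 61/6 − (1/3)q_D.
Similarly q_D = 19/3 − (1/3)q_A.
Solving the two reaction functions simultaneously: (1 − (−1/3)(−1/3))q_A = 61/6 − (1/3)·(19/3), so (8/9)q_A = 145/18 and q_A = 9.0625.
Then q_D = 19/3 − (1/3)·9.0625 = 3.3125.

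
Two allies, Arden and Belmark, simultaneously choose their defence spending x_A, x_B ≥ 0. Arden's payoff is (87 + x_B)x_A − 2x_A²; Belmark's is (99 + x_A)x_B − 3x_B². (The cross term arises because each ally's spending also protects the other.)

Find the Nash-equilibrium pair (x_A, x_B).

Expanding Arden's payoff: 87x_A + x_Bx_A − 2x_A².
∂π/∂x_A = 87 + x_B − 4x_A = 0, so x_A = 21.75 + 0.25x_B.
Likewise for Belmark: x_B = 16.5 + (1/6)x_A.
Substituting the second reaction function into the first: x_A = 21.75 + 0.25(16.5 + (1/6)x_A), which gives (23/24)x_A = 25.875 ⇒ x_A = 27.
Then x_B = 16.5 + (1/6)·27 = 21.

27, 21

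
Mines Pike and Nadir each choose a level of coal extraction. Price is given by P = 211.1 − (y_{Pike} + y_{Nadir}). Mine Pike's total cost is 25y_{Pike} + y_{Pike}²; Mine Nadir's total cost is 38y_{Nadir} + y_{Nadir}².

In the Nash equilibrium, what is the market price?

139.26

Mine Pike's profit: π = y_{Pike}(211.1 − (y_{Pike} + y_{Nadir})) − 25y_{Pike} − y_{Pike}².
∂π/∂y_{Pike} = 186.1 − 4y_{Pike} − y_{Nadir} = 0, so y_{Pike} = 46.525 − 0.25y_{Nadir}.
By the same steps for Nadir: y_{Nadir} = 43.275 − 0.25y_{Pike}.
Plugging y_{Nadir} into Pike's best response: y_{Pike} = 46.525 − 0.25(43.275 − 0.25y_{Pike}) ⇒ 0.9375y_{Pike} = 5713/160, so y_{Pike} = 5713/150.
Then y_{Nadir} = 43.275 − 0.25·(5713/150) = 5063/150.
Equilibrium price: P = 211.1 − 71.84 = 139.26.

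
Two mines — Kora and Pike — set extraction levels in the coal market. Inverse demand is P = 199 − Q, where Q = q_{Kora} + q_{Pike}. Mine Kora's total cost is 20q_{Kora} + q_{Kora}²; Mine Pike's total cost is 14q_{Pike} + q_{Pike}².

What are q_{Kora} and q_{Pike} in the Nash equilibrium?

35.4, 37.4

Mine Kora's profit: π = q_{Kora}(199 − (q_{Kora} + q_{Pike})) − 20q_{Kora} − q_{Kora}².
∂π/∂q_{Kora} = 179 − 4q_{Kora} − q_{Pike} = 0, so q_{Kora} = 44.75 − 0.25q_{Pike}.
By the same steps for Pike: q_{Pike} = 46.25 − 0.25q_{Kora}.
Substituting the second reaction function into the first: q_{Kora} = 44.75 − 0.25(46.25 − 0.25q_{Kora}), which gives 0.9375q_{Kora} = 33.1875 ⇒ q_{Kora} = 35.4.
Then q_{Pike} = 46.25 − 0.25·35.4 = 37.4.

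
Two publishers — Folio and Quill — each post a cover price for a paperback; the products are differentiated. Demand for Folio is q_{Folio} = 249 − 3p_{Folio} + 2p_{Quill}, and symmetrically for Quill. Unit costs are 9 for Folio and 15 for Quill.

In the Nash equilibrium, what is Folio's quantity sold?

183.375

Folio's profit: π = (p_{Folio} − 9)(249 − 3p_{Folio} + 2p_{Quill}).
∂π/∂p_{Folio} = 276 − 6p_{Folio} + 2p_{Quill} = 0 ⇒ p_{Folio} = 46 + (1/3)p_{Quill}.
Similarly p_{Quill} = 49 + (1/3)p_{Folio}.
Plugging p_{Quill} into Folio's best response: p_{Folio} = 46 + (1/3)(49 + (1/3)p_{Folio}) ⇒ (8/9)p_{Folio} = 187/3, so p_{Folio} = 70.125.
Then p_{Quill} = 49 + (1/3)·70.125 = 72.375.
q_{Folio} = 249 − 3·70.125 + 2·72.375 = 183.375.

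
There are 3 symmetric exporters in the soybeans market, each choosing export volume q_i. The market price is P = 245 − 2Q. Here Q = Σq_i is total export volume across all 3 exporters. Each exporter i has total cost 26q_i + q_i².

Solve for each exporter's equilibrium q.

21.9

A representative exporter's profit is π_i = q_i(245 − 2Q) − 26q_i − q_i², with Q = q_i + Σ_{j≠i} q_j.
First-order condition: 219 − 6q_i − 2Σ_{j≠i} q_j = 0.
In a symmetric equilibrium every exporter chooses the same q, so Σ_{j≠i} q_j = 2q. The condition becomes 219 − 10q = 0, giving q = 219/10 = 21.9.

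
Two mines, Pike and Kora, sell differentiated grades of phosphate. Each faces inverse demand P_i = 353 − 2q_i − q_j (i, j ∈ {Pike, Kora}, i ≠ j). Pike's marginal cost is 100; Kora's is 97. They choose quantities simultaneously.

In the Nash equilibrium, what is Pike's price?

Mine Pike's profit: π = q_{Pike}(353 − 2q_{Pike} − q_{Kora}) − 100q_{Pike}.
∂π/∂q_{Pike} = 253 − 4q_{Pike} − q_{Kora} = 0 ⇒ q_{Pike} = 63.25 − 0.25q_{Kora}.
Similarly q_{Kora} = 64 − 0.25q_{Pike}.
Solving the two reaction functions simultaneously: (1 − (−0.25)(−0.25))q_{Pike} = 63.25 − 0.25·64, so 0.9375q_{Pike} = 47.25 and q_{Pike} = 50.4.
Then q_{Kora} = 64 − 0.25·50.4 = 51.4.
P_{Pike} = 353 − 2·50.4 − 51.4 = 200.8.

200.8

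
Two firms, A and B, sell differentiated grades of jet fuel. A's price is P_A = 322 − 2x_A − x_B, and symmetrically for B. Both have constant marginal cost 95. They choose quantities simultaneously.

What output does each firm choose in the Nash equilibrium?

45.4

Firm A's profit: π = x_A(322 − 2x_A − x_B) − 95x_A.
∂π/∂x_A = 227 − 4x_A − x_B = 0 ⇒ x_A = 56.75 − 0.25x_B.
Setting x_A = x_B in the reaction function: x_A = 56.75 − 0.25x_A, so x_A = 56.75 / 1.25 = 45.4.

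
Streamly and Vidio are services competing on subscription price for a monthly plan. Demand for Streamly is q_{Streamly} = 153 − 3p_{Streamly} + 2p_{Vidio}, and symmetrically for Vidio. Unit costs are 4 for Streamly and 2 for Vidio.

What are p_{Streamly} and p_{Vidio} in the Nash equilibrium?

Streamly's profit: π = (p_{Streamly} − 4)(153 − 3p_{Streamly} + 2p_{Vidio}).
∂π/∂p_{Streamly} = 165 − 6p_{Streamly} + 2p_{Vidio} = 0 ⇒ p_{Streamly} = 27.5 + (1/3)p_{Vidio}.
Similarly p_{Vidio} = 26.5 + (1/3)p_{Streamly}.
Substituting the second reaction function into the first: p_{Streamly} = 27.5 + (1/3)(26.5 + (1/3)p_{Streamly}), which gives (8/9)p_{Streamly} = 109/3 ⇒ p_{Streamly} = 40.875.
Then p_{Vidio} = 26.5 + (1/3)·40.875 = 40.125.

40.875, 40.125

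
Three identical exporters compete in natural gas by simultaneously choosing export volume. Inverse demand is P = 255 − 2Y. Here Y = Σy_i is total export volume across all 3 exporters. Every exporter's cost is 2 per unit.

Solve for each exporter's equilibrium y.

A representative exporter's profit is π_i = y_i(255 − 2Y) − 2y_i, with Y = y_i + Σ_{j≠i} y_j.
First-order condition: 253 − 4y_i − 2Σ_{j≠i} y_j = 0.
Imposing symmetry (y_j = y for all j) turns Σ_{j≠i} y_j into 2y, so 253 = 8y and y = 31.625.

31.625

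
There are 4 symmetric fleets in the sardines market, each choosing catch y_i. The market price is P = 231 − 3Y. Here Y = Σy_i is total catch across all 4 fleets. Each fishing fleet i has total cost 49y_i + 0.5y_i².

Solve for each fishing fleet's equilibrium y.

A representative fishing fleet's profit is π_i = y_i(231 − 3Y) − 49y_i − 0.5y_i², with Y = y_i + Σ_{j≠i} y_j.
First-order condition: 182 − 7y_i − 3Σ_{j≠i} y_j = 0.
With identical fishing fleets, set every y_j = y: then 182 − 7y − 9y = 0, i.e. y = 182/16 = 11.375.

11.375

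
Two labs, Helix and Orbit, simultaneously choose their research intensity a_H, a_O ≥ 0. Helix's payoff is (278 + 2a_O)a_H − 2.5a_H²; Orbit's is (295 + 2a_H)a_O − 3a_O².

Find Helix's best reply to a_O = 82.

Expanding Helix's payoff: 278a_H + 2a_Oa_H − 2.5a_H².
∂π/∂a_H = 278 + 2a_O − 5a_H = 0, so a_H = 55.6 + 0.4a_O.
At a_O = 82: a_H = 55.6 + 0.4·82 = 88.4.

88.4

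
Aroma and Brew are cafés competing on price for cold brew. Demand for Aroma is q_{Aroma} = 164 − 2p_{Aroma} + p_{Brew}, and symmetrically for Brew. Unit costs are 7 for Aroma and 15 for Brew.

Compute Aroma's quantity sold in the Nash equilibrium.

106.8

Aroma's profit: π = (p_{Aroma} − 7)(164 − 2p_{Aroma} + p_{Brew}).
∂π/∂p_{Aroma} = 178 − 4p_{Aroma} + p_{Brew} = 0 ⇒ p_{Aroma} = 44.5 + 0.25p_{Brew}.
Similarly p_{Brew} = 48.5 + 0.25p_{Aroma}.
Substituting the second reaction function into the first: p_{Aroma} = 44.5 + 0.25(48.5 + 0.25p_{Aroma}), which gives 0.9375p_{Aroma} = 56.625 ⇒ p_{Aroma} = 60.4.
Then p_{Brew} = 48.5 + 0.25·60.4 = 63.6.
q_{Aroma} = 164 − 2·60.4 + 63.6 = 106.8.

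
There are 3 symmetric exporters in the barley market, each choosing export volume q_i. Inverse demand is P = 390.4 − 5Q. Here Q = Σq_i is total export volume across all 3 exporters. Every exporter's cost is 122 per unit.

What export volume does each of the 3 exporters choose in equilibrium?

13.42

A representative exporter's profit is π_i = q_i(390.4 − 5Q) − 122q_i, with Q = q_i + Σ_{j≠i} q_j.
First-order condition: 268.4 − 10q_i − 5Σ_{j≠i} q_j = 0.
In a symmetric equilibrium every exporter chooses the same q, so Σ_{j≠i} q_j = 2q. The condition becomes 268.4 − 20q = 0, giving q = 268.4/20 = 13.42.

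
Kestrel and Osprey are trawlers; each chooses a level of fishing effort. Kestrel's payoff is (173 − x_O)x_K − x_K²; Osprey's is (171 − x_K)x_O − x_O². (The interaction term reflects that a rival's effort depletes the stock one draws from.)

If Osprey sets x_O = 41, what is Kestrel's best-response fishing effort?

66

Expanding Kestrel's payoff: 173x_K − x_Ox_K − x_K².
∂π/∂x_K = 173 − x_O − 2x_K = 0, so x_K = 86.5 − 0.5x_O.
At x_O = 41: x_K = 86.5 − 0.5·41 = 66.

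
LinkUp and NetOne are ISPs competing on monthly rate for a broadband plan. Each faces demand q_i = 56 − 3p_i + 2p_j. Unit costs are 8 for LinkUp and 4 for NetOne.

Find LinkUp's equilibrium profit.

LinkUp's profit: π = (p_{LinkUp} − 8)(56 − 3p_{LinkUp} + 2p_{NetOne}).
∂π/∂p_{LinkUp} = 80 − 6p_{LinkUp} + 2p_{NetOne} = 0 ⇒ p_{LinkUp} = 40/3 + (1/3)p_{NetOne}.
Similarly p_{NetOne} = 34/3 + (1/3)p_{LinkUp}.
Plugging p_{NetOne} into LinkUp's best response: p_{LinkUp} = 40/3 + (1/3)(34/3 + (1/3)p_{LinkUp}) ⇒ (8/9)p_{LinkUp} = 154/9, so p_{LinkUp} = 19.25.
Then p_{NetOne} = 34/3 + (1/3)·19.25 = 17.75.
q_{LinkUp} = 56 − 3·19.25 + 2·17.75 = 33.75.
Profit = (19.25 − 8)·33.75 = 379.6875.

379.6875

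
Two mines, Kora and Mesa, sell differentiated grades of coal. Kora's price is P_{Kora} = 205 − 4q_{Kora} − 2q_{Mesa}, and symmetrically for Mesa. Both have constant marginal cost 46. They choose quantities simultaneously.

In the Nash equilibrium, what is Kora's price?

109.6

Mine Kora's profit: π = q_{Kora}(205 − 4q_{Kora} − 2q_{Mesa}) − 46q_{Kora}.
∂π/∂q_{Kora} = 159 − 8q_{Kora} − 2q_{Mesa} = 0 ⇒ q_{Kora} = 19.875 − 0.25q_{Mesa}.
The game is symmetric, so in equilibrium q_{Mesa} = q_{Kora}: the reaction function gives 1.25q_{Kora} = 19.875, hence q_{Kora} = 15.9.
P_{Kora} = 205 − 4·15.9 − 2·15.9 = 109.6.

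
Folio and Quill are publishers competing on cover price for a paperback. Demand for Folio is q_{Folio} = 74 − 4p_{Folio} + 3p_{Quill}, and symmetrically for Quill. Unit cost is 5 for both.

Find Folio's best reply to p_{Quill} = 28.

Folio's profit: π = (p_{Folio} − 5)(74 − 4p_{Folio} + 3p_{Quill}).
∂π/∂p_{Folio} = 94 − 8p_{Folio} + 3p_{Quill} = 0 ⇒ p_{Folio} = 11.75 + 0.375p_{Quill}.
At p_{Quill} = 28: p_{Folio} = 11.75 + 0.375·28 = 22.25.

22.25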